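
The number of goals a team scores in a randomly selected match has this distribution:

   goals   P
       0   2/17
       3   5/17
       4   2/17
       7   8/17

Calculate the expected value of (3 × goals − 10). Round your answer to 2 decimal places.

E[3x-10] = (2/17)·(-10) + (5/17)·(-1) + (2/17)·2 + (8/17)·11
     = 67/17 ≈ 3.94

3.94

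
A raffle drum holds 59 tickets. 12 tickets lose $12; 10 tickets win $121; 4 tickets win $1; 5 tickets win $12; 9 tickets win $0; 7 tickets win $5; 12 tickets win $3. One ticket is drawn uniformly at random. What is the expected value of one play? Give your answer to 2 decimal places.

$20.36

E[payout] = (12/59)·(-12) + (10/59)·121 + (4/59)·1 + (5/59)·12 + (9/59)·0 + (7/59)·5 + (12/59)·3 = 1201/59
≈ $20.36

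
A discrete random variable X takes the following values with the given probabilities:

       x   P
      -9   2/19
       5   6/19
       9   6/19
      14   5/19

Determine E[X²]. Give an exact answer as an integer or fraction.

1778/19

E[X²] = (2/19)·81 + (6/19)·25 + (6/19)·81 + (5/19)·196
     = 1778/19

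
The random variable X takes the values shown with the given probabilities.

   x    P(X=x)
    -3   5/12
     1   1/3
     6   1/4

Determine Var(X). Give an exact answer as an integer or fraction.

1835/144

E[X] = (5/12)·(-3) + (1/3)·1 + (1/4)·6 = 7/12
E[X²] = (5/12)·9 + (1/3)·1 + (1/4)·36 = 157/12
Var(X) = 157/12 − (7/12)² = 1835/144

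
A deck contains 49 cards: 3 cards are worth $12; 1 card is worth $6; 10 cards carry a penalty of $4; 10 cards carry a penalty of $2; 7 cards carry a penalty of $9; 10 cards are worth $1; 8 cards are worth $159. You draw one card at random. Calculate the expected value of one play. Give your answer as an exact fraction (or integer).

1201/49 dollars

E[payout] = (3/49)·12 + (1/49)·6 + (10/49)·(-4) + (10/49)·(-2) + (7/49)·(-9) + (10/49)·1 + (8/49)·159 = 1201/49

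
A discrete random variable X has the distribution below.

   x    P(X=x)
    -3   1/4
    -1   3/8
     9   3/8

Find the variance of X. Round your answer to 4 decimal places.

E[X] = (1/4)·(-3) + (3/8)·(-1) + (3/8)·9 = 9/4
E[X²] = (1/4)·9 + (3/8)·1 + (3/8)·81 = 33
Var(X) = 33 − (9/4)² = 447/16 ≈ 27.9375

27.9375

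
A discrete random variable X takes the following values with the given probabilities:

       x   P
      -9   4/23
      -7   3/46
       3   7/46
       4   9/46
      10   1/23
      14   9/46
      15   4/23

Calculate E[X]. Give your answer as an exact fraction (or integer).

E[X] = (4/23)·(-9) + (3/46)·(-7) + (7/46)·3 + (9/46)·4 + (1/23)·10 + (9/46)·14 + (4/23)·15
     = 5

5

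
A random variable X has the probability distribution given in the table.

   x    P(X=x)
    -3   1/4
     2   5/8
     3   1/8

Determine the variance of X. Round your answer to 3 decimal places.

5.109

E[X] = (1/4)·(-3) + (5/8)·2 + (1/8)·3 = 7/8
E[X²] = (1/4)·9 + (5/8)·4 + (1/8)·9 = 47/8
Var(X) = 47/8 − (7/8)² = 327/64 ≈ 5.109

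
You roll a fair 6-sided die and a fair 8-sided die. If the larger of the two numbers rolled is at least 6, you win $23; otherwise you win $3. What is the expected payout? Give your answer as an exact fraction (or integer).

151/12 dollars

E[payout] = (25/48)·3 + (23/48)·23 = 151/12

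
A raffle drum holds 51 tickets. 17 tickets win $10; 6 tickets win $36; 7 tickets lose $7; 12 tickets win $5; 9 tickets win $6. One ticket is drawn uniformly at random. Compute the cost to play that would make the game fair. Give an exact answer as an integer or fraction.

E[payout] = (17/51)·10 + (6/51)·36 + (7/51)·(-7) + (12/51)·5 + (9/51)·6 = 451/51
Fair fee = E[payout] = 451/51

451/51 dollars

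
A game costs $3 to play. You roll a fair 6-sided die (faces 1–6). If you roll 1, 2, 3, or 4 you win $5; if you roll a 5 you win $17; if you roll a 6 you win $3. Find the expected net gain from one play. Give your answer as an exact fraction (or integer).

11/3 dollars

E[payout] = (1/6)·3 + (2/3)·5 + (1/6)·17 = 20/3
Expected profit = 20/3 − 3 = 11/3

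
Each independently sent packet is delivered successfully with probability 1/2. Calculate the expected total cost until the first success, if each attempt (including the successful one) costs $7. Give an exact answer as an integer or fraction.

E[#attempts] = 1/p = 2; E[cost] = 7·2 = 14.

$14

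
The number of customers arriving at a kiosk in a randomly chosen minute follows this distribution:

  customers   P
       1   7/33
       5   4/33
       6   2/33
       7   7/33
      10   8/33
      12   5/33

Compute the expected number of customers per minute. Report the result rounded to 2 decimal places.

6.91

E[X] = (7/33)·1 + (4/33)·5 + (2/33)·6 + (7/33)·7 + (8/33)·10 + (5/33)·12
     = 76/11 ≈ 6.91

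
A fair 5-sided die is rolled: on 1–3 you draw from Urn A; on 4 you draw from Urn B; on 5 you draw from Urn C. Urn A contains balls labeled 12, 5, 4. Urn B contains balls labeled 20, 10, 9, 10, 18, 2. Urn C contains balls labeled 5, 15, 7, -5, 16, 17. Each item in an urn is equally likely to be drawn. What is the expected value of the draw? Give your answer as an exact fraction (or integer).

E[X | Urn A] = (12 + 5 + 4)/3 = 7
E[X | Urn B] = (20 + 10 + 9 + 10 + 18 + 2)/6 = 23/2
E[X | Urn C] = (5 + 15 + 7 − 5 + 16 + 17)/6 = 55/6
E[X] = (3/5)·7 + (1/5)·23/2 + (1/5)·55/6 = 25/3

25/3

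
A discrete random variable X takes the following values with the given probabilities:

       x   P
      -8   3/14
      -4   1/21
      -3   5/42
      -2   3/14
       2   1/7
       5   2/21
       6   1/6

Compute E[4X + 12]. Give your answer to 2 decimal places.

E[4x+12] = (3/14)·(-20) + (1/21)·(-4) + (5/42)·0 + (3/14)·4 + (1/7)·20 + (2/21)·32 + (1/6)·36
     = 58/7 ≈ 8.29

8.29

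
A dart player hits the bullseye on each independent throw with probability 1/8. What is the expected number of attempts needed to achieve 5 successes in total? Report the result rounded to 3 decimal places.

By linearity (sum of 5 independent geometric waits), E[trials] = 5/p = 5/(1/8) = 40.
≈ 40.000

40.000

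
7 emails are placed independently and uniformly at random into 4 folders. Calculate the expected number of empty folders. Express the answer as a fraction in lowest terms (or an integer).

2187/4096

Let Xⱼ=1 if folder j is empty. P(Xⱼ=1) = ((4-1)/4)^7 = 2187/16384.
By linearity, E[#empty] = 4·2187/16384 = 2187/4096.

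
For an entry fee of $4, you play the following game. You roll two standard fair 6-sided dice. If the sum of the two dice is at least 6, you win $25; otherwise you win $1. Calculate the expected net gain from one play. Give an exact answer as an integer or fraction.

E[payout] = (5/18)·1 + (13/18)·25 = 55/3
Expected profit = 55/3 − 4 = 43/3

43/3 dollars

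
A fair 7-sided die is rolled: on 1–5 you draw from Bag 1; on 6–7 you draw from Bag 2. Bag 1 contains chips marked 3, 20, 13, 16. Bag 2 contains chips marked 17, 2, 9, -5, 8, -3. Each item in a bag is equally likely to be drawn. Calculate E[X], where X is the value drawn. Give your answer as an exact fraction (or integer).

223/21

E[X | Bag 1] = (3 + 20 + 13 + 16)/4 = 13
E[X | Bag 2] = (17 + 2 + 9 − 5 + 8 − 3)/6 = 14/3
E[X] = (5/7)·13 + (2/7)·14/3 = 223/21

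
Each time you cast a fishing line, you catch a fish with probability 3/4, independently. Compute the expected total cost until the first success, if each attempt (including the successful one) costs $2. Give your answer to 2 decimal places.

E[#attempts] = 1/p = 4/3; E[cost] = 2·4/3 = 8/3.
≈ 2.67

$2.67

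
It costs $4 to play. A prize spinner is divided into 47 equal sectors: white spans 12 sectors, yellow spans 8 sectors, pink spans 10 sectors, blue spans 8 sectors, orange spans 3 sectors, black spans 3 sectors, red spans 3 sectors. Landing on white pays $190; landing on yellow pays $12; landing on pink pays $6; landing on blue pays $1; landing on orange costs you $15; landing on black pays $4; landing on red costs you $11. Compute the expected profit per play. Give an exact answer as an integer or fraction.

E[payout] = (12/47)·190 + (8/47)·12 + (10/47)·6 + (8/47)·1 + (3/47)·(-15) + (3/47)·4 + (3/47)·(-11) = 2378/47
Expected profit = 2378/47 − 4 = 2190/47

2190/47 dollars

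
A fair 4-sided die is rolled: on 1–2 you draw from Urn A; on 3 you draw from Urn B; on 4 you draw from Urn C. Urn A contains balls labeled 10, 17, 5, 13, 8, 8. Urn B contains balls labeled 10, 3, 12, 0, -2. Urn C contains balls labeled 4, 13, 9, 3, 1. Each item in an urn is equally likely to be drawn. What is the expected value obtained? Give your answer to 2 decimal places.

7.73

E[X | Urn A] = (10 + 17 + 5 + 13 + 8 + 8)/6 = 61/6
E[X | Urn B] = (10 + 3 + 12 + 0 − 2)/5 = 23/5
E[X | Urn C] = (4 + 13 + 9 + 3 + 1)/5 = 6
E[X] = (1/2)·61/6 + (1/4)·23/5 + (1/4)·6 = 116/15 ≈ 7.73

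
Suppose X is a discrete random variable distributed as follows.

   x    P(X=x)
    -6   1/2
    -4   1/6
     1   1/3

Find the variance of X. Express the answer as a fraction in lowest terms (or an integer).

89/9

E[X] = (1/2)·(-6) + (1/6)·(-4) + (1/3)·1 = -10/3
E[X²] = (1/2)·36 + (1/6)·16 + (1/3)·1 = 21
Var(X) = 21 − (-10/3)² = 89/9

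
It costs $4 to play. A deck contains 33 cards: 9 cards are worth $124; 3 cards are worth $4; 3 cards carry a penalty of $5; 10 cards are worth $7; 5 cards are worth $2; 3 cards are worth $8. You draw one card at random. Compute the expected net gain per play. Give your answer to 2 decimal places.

$32.88

E[payout] = (9/33)·124 + (3/33)·4 + (3/33)·(-5) + (10/33)·7 + (5/33)·2 + (3/33)·8 = 1217/33
Expected profit = 1217/33 − 4 = 1085/33 ≈ $32.88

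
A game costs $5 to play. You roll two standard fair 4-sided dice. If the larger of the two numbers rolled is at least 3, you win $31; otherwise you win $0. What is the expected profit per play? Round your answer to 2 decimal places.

E[payout] = (1/4)·0 + (3/4)·31 = 93/4
Expected profit = 93/4 − 5 = 73/4 ≈ $18.25

$18.25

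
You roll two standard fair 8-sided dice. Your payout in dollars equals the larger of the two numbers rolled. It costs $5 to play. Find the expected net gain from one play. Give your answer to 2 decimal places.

$0.81

Distribution of the larger of the two numbers rolled: 1 w.p. 1/64, 2 w.p. 3/64, 3 w.p. 5/64, 4 w.p. 7/64, 5 w.p. 9/64, 6 w.p. 11/64, …
E[payout] = (1/64)·1 + (3/64)·2 + (5/64)·3 + (7/64)·4 + (9/64)·5 + (11/64)·6 + (13/64)·7 + (15/64)·8 = 93/16
Expected profit = 93/16 − 5 = 13/16 ≈ $0.81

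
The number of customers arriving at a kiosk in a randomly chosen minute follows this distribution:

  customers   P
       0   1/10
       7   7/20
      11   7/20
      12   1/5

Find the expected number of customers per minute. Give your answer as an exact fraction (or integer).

87/10

E[X] = (1/10)·0 + (7/20)·7 + (7/20)·11 + (1/5)·12
     = 87/10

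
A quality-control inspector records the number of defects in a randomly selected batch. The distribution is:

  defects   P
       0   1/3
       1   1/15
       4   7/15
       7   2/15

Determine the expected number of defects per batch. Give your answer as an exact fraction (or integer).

E[X] = (1/3)·0 + (1/15)·1 + (7/15)·4 + (2/15)·7
     = 43/15

43/15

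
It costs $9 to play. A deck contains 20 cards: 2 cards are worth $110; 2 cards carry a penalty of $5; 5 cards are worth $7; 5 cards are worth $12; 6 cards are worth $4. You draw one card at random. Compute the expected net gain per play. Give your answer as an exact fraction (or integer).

149/20 dollars

E[payout] = (2/20)·110 + (2/20)·(-5) + (5/20)·7 + (5/20)·12 + (6/20)·4 = 329/20
Expected profit = 329/20 − 9 = 149/20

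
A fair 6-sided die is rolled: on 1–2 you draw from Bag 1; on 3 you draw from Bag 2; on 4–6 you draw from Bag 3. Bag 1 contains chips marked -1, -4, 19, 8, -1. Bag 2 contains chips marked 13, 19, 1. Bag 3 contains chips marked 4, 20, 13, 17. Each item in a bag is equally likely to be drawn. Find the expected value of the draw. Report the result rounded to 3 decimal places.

9.983

E[X | Bag 1] = (-1 − 4 + 19 + 8 − 1)/5 = 21/5
E[X | Bag 2] = (13 + 19 + 1)/3 = 11
E[X | Bag 3] = (4 + 20 + 13 + 17)/4 = 27/2
E[X] = (1/3)·21/5 + (1/6)·11 + (1/2)·27/2 = 599/60 ≈ 9.983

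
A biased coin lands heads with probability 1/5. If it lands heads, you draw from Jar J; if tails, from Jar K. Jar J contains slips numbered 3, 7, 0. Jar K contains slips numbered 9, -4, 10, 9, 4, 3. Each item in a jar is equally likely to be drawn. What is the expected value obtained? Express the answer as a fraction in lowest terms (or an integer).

E[X | Jar J] = (3 + 7 + 0)/3 = 10/3
E[X | Jar K] = (9 − 4 + 10 + 9 + 4 + 3)/6 = 31/6
E[X] = (1/5)·10/3 + (4/5)·31/6 = 24/5

24/5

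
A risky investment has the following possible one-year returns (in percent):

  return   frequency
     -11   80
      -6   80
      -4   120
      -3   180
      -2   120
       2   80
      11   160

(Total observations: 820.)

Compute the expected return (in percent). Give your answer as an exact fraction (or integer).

Total = 820, so P(return=-11) = 80/820, etc.
E[X] = (4/41)·(-11) + (4/41)·(-6) + (6/41)·(-4) + (9/41)·(-3) + (6/41)·(-2) + (4/41)·2 + (8/41)·11
     = -35/41

-35/41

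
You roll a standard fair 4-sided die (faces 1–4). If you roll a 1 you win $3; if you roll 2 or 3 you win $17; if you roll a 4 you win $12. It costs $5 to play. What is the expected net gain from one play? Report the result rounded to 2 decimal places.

E[payout] = (1/4)·3 + (1/4)·12 + (1/2)·17 = 49/4
Expected profit = 49/4 − 5 = 29/4 ≈ $7.25

$7.25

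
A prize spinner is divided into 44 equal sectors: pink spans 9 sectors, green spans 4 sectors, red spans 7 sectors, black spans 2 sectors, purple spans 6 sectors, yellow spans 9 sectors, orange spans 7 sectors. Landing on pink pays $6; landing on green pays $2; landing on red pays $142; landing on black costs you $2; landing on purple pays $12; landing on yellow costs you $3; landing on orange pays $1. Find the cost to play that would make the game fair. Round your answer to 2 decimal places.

E[payout] = (9/44)·6 + (4/44)·2 + (7/44)·142 + (2/44)·(-2) + (6/44)·12 + (9/44)·(-3) + (7/44)·1 = 276/11
Fair fee = E[payout] = 276/11 ≈ $25.09

$25.09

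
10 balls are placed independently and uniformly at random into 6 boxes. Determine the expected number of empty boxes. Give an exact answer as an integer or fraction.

Let Xⱼ=1 if box j is empty. P(Xⱼ=1) = ((6-1)/6)^10 = 9765625/60466176.
By linearity, E[#empty] = 6·9765625/60466176 = 9765625/10077696.

9765625/10077696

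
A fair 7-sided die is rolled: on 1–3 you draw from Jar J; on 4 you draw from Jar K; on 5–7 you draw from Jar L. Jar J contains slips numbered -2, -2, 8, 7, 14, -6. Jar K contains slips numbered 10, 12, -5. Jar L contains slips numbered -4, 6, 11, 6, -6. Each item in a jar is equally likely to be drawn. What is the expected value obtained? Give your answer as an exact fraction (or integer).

E[X | Jar J] = (-2 − 2 + 8 + 7 + 14 − 6)/6 = 19/6
E[X | Jar K] = (10 + 12 − 5)/3 = 17/3
E[X | Jar L] = (-4 + 6 + 11 + 6 − 6)/5 = 13/5
E[X] = (3/7)·19/6 + (1/7)·17/3 + (3/7)·13/5 = 689/210

689/210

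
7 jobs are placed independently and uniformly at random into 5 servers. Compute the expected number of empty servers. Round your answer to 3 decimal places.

Let Xⱼ=1 if server j is empty. P(Xⱼ=1) = ((5-1)/5)^7 = 16384/78125.
By linearity, E[#empty] = 5·16384/78125 = 16384/15625.
≈ 1.049

1.049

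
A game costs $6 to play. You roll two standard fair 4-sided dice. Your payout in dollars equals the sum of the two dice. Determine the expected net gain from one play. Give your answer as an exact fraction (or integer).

Distribution of the sum of the two dice: 2 w.p. 1/16, 3 w.p. 1/8, 4 w.p. 3/16, 5 w.p. 1/4, 6 w.p. 3/16, 7 w.p. 1/8, …
E[payout] = (1/16)·2 + (1/8)·3 + (3/16)·4 + (1/4)·5 + (3/16)·6 + (1/8)·7 + (1/16)·8 = 5
Expected profit = 5 − 6 = -1

-$1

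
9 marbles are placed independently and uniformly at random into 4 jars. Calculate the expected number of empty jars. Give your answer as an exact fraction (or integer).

Let Xⱼ=1 if jar j is empty. P(Xⱼ=1) = ((4-1)/4)^9 = 19683/262144.
By linearity, E[#empty] = 4·19683/262144 = 19683/65536.

19683/65536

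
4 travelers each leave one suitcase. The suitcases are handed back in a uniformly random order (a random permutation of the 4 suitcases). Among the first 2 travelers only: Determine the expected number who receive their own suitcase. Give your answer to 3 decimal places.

Let Xᵢ = 1 if person i gets their own suitcase. For each i, P(Xᵢ=1) = 1/4.
By linearity of expectation, E[X₁+…+X_2] = 2·(1/4) = 1/2.
≈ 0.500

0.500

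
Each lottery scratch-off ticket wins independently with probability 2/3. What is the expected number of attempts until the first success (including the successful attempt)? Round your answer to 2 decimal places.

For a geometric distribution, E[trials] = 1/p = 1/(2/3) = 3/2.
≈ 1.50

1.50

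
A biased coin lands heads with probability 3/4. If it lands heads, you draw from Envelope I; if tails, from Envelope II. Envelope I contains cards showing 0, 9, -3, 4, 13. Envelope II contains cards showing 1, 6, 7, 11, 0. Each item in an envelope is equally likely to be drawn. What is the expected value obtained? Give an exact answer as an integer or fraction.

E[X | Envelope I] = (0 + 9 − 3 + 4 + 13)/5 = 23/5
E[X | Envelope II] = (1 + 6 + 7 + 11 + 0)/5 = 5
E[X] = (3/4)·23/5 + (1/4)·5 = 47/10

47/10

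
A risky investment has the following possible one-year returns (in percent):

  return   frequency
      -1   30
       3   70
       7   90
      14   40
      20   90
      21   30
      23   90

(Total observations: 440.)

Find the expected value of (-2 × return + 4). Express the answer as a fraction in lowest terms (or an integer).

-499/22

Total = 440, so P(return=-1) = 30/440, etc.
E[-2x+4] = (3/44)·6 + (7/44)·(-2) + (9/44)·(-10) + (1/11)·(-24) + (9/44)·(-36) + (3/44)·(-38) + (9/44)·(-42)
     = -499/22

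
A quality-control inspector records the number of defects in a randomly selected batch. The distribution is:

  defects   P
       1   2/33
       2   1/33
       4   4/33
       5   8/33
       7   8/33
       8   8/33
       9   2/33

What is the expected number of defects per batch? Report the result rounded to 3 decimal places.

E[X] = (2/33)·1 + (1/33)·2 + (4/33)·4 + (8/33)·5 + (8/33)·7 + (8/33)·8 + (2/33)·9
     = 6 ≈ 6.000

6.000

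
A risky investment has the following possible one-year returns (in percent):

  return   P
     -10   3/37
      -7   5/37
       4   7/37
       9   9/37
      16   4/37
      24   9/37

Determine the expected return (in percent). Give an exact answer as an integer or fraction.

324/37

E[X] = (3/37)·(-10) + (5/37)·(-7) + (7/37)·4 + (9/37)·9 + (4/37)·16 + (9/37)·24
     = 324/37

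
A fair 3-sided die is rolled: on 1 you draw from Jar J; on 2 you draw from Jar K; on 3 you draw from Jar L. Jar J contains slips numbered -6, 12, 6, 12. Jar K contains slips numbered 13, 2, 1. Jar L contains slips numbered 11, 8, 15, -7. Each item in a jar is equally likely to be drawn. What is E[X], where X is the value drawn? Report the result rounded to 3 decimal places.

6.028

E[X | Jar J] = (-6 + 12 + 6 + 12)/4 = 6
E[X | Jar K] = (13 + 2 + 1)/3 = 16/3
E[X | Jar L] = (11 + 8 + 15 − 7)/4 = 27/4
E[X] = (1/3)·6 + (1/3)·16/3 + (1/3)·27/4 = 217/36 ≈ 6.028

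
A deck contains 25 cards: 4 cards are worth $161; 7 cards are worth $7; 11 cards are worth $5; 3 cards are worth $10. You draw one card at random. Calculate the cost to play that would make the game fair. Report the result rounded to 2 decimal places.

E[payout] = (4/25)·161 + (7/25)·7 + (11/25)·5 + (3/25)·10 = 778/25
Fair fee = E[payout] = 778/25 ≈ $31.12

$31.12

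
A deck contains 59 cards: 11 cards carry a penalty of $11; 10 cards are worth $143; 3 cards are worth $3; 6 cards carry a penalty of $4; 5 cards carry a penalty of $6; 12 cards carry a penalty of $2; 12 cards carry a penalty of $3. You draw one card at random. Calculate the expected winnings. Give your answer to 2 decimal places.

E[payout] = (11/59)·(-11) + (10/59)·143 + (3/59)·3 + (6/59)·(-4) + (5/59)·(-6) + (12/59)·(-2) + (12/59)·(-3) = 1204/59
≈ $20.41

$20.41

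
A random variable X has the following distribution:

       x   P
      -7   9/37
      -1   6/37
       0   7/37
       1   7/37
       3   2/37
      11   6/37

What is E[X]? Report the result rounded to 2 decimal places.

0.27

E[X] = (9/37)·(-7) + (6/37)·(-1) + (7/37)·0 + (7/37)·1 + (2/37)·3 + (6/37)·11
     = 10/37 ≈ 0.27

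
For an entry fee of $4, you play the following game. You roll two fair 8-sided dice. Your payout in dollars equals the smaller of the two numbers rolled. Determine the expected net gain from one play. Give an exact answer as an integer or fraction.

-13/16 dollars

Distribution of the smaller of the two numbers rolled: 1 w.p. 15/64, 2 w.p. 13/64, 3 w.p. 11/64, 4 w.p. 9/64, 5 w.p. 7/64, 6 w.p. 5/64, …
E[payout] = (15/64)·1 + (13/64)·2 + (11/64)·3 + (9/64)·4 + (7/64)·5 + (5/64)·6 + (3/64)·7 + (1/64)·8 = 51/16
Expected profit = 51/16 − 4 = -13/16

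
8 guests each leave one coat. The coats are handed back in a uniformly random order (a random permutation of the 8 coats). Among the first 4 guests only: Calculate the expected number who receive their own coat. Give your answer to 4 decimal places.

Let Xᵢ = 1 if person i gets their own coat. For each i, P(Xᵢ=1) = 1/8.
By linearity of expectation, E[X₁+…+X_4] = 4·(1/8) = 1/2.
≈ 0.5000

0.5000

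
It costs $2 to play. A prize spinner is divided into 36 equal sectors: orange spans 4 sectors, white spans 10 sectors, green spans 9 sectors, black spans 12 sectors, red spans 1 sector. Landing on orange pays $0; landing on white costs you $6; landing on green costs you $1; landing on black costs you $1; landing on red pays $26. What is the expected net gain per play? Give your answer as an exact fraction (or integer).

E[payout] = (4/36)·0 + (10/36)·(-6) + (9/36)·(-1) + (12/36)·(-1) + (1/36)·26 = -55/36
Expected profit = -55/36 − 2 = -127/36

-127/36 dollars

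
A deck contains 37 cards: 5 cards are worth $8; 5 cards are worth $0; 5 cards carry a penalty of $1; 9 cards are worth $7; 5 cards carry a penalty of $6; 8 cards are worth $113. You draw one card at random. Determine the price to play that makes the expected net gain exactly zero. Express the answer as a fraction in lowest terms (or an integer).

E[payout] = (5/37)·8 + (5/37)·0 + (5/37)·(-1) + (9/37)·7 + (5/37)·(-6) + (8/37)·113 = 972/37
Fair fee = E[payout] = 972/37

972/37 dollars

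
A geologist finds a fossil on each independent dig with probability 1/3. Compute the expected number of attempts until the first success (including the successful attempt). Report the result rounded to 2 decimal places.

3.00

For a geometric distribution, E[trials] = 1/p = 1/(1/3) = 3.
≈ 3.00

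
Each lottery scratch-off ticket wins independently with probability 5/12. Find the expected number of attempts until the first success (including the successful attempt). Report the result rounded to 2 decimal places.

2.40

For a geometric distribution, E[trials] = 1/p = 1/(5/12) = 12/5.
≈ 2.40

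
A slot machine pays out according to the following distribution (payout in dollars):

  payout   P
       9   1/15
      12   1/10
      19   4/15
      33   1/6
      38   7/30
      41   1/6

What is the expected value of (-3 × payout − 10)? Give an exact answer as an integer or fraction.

-471/5

E[-3x-10] = (1/15)·(-37) + (1/10)·(-46) + (4/15)·(-67) + (1/6)·(-109) + (7/30)·(-124) + (1/6)·(-133)
     = -471/5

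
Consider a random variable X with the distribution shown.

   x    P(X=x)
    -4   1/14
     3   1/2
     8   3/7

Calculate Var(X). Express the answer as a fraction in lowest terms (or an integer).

E[X] = (1/14)·(-4) + (1/2)·3 + (3/7)·8 = 65/14
E[X²] = (1/14)·16 + (1/2)·9 + (3/7)·64 = 463/14
Var(X) = 463/14 − (65/14)² = 2257/196

2257/196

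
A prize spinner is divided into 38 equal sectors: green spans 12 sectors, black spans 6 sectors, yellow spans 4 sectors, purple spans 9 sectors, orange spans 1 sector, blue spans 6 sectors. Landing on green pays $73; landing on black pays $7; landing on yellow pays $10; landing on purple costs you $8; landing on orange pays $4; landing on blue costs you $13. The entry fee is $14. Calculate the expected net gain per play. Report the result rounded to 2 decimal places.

$7.37

E[payout] = (12/38)·73 + (6/38)·7 + (4/38)·10 + (9/38)·(-8) + (1/38)·4 + (6/38)·(-13) = 406/19
Expected profit = 406/19 − 14 = 140/19 ≈ $7.37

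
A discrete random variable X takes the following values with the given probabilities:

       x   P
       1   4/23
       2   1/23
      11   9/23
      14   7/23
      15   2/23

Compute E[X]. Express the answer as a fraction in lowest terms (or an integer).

E[X] = (4/23)·1 + (1/23)·2 + (9/23)·11 + (7/23)·14 + (2/23)·15
     = 233/23

233/23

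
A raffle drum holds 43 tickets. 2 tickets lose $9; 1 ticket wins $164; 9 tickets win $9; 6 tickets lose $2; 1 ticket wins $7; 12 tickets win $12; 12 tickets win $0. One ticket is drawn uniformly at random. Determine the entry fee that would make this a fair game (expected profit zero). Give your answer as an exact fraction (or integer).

366/43 dollars

E[payout] = (2/43)·(-9) + (1/43)·164 + (9/43)·9 + (6/43)·(-2) + (1/43)·7 + (12/43)·12 + (12/43)·0 = 366/43
Fair fee = E[payout] = 366/43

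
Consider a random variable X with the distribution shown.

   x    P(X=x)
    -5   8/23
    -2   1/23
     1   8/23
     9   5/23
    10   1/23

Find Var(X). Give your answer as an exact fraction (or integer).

E[X] = (8/23)·(-5) + (1/23)·(-2) + (8/23)·1 + (5/23)·9 + (1/23)·10 = 21/23
E[X²] = (8/23)·25 + (1/23)·4 + (8/23)·1 + (5/23)·81 + (1/23)·100 = 717/23
Var(X) = 717/23 − (21/23)² = 16050/529

16050/529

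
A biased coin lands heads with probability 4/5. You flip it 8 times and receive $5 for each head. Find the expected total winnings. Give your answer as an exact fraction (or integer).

$32

E[#heads] = 8·4/5 = 32/5 (linearity over flips).
E[winnings] = 5·32/5 = 32.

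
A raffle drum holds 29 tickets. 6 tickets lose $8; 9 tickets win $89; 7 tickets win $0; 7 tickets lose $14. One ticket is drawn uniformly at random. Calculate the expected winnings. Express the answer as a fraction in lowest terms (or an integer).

655/29 dollars

E[payout] = (6/29)·(-8) + (9/29)·89 + (7/29)·0 + (7/29)·(-14) = 655/29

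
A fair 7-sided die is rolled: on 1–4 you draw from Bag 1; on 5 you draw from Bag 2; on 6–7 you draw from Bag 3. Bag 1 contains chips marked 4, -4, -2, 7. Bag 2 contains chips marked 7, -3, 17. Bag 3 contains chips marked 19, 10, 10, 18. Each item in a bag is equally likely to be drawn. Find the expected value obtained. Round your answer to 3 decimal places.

5.786

E[X | Bag 1] = (4 − 4 − 2 + 7)/4 = 5/4
E[X | Bag 2] = (7 − 3 + 17)/3 = 7
E[X | Bag 3] = (19 + 10 + 10 + 18)/4 = 57/4
E[X] = (4/7)·5/4 + (1/7)·7 + (2/7)·57/4 = 81/14 ≈ 5.786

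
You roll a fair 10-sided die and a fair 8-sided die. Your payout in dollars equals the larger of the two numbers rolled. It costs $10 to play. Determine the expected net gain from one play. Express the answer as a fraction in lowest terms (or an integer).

Distribution of the larger of the two numbers rolled: 1 w.p. 1/80, 2 w.p. 3/80, 3 w.p. 1/16, 4 w.p. 7/80, 5 w.p. 9/80, 6 w.p. 11/80, …
E[payout] = (1/80)·1 + (3/80)·2 + (1/16)·3 + (7/80)·4 + (9/80)·5 + (11/80)·6 + (13/80)·7 + (3/16)·8 + (1/10)·9 + (1/10)·10 = 131/20
Expected profit = 131/20 − 10 = -69/20

-69/20 dollars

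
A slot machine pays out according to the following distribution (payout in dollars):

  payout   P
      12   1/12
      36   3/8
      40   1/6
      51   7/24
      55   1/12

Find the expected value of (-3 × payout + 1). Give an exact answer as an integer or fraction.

E[-3x+1] = (1/12)·(-35) + (3/8)·(-107) + (1/6)·(-119) + (7/24)·(-152) + (1/12)·(-164)
     = -967/8

-967/8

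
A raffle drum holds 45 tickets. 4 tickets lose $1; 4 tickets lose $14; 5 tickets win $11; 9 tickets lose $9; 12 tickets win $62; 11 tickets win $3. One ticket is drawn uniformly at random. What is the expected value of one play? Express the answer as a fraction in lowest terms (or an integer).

E[payout] = (4/45)·(-1) + (4/45)·(-14) + (5/45)·11 + (9/45)·(-9) + (12/45)·62 + (11/45)·3 = 691/45

691/45 dollars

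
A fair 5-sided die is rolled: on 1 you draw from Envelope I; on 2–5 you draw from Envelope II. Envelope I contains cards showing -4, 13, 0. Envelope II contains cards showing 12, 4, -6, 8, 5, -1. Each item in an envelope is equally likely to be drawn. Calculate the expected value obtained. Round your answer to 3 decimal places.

E[X | Envelope I] = (-4 + 13 + 0)/3 = 3
E[X | Envelope II] = (12 + 4 − 6 + 8 + 5 − 1)/6 = 11/3
E[X] = (1/5)·3 + (4/5)·11/3 = 53/15 ≈ 3.533

3.533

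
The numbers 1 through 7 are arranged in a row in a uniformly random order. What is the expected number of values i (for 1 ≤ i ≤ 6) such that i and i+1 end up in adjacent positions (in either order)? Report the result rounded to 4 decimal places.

1.7143

For each i ∈ {1,…,6}, let Xᵢ = 1 if i and i+1 are adjacent. P(Xᵢ=1) = 2·(7−1)!/7! = 2/7.
By linearity, E[ΣXᵢ] = (6)·(2/7) = 12/7.
≈ 1.7143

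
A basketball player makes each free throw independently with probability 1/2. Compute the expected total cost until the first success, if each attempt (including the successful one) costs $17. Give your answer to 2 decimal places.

$34.00

E[#attempts] = 1/p = 2; E[cost] = 17·2 = 34.
≈ 34.00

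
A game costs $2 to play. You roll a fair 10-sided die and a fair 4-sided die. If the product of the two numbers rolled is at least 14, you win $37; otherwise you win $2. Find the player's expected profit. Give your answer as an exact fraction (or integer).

E[payout] = (23/40)·2 + (17/40)·37 = 135/8
Expected profit = 135/8 − 2 = 119/8

119/8 dollars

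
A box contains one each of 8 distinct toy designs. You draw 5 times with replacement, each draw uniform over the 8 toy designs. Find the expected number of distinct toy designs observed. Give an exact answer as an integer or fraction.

15961/4096

Let Xⱼ=1 if type j appears at least once. P(Xⱼ=1) = 1 − ((8−1)/8)^5 = 15961/32768.
E[#distinct] = 8·15961/32768 = 15961/4096.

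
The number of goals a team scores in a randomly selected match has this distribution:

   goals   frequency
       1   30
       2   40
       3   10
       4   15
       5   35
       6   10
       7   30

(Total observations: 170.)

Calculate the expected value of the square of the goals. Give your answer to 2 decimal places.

18.97

Total = 170, so P(goals=1) = 30/170, etc.
E[X²] = (3/17)·1 + (4/17)·4 + (1/17)·9 + (3/34)·16 + (7/34)·25 + (1/17)·36 + (3/17)·49
     = 645/34 ≈ 18.97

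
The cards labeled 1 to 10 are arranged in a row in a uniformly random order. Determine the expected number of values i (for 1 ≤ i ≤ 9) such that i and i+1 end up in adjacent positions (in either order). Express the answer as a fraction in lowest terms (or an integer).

9/5

For each i ∈ {1,…,9}, let Xᵢ = 1 if i and i+1 are adjacent. P(Xᵢ=1) = 2·(10−1)!/10! = 2/10.
By linearity, E[ΣXᵢ] = (9)·(2/10) = 9/5.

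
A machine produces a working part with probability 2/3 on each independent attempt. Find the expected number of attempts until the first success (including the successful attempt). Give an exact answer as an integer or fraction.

3/2

For a geometric distribution, E[trials] = 1/p = 1/(2/3) = 3/2.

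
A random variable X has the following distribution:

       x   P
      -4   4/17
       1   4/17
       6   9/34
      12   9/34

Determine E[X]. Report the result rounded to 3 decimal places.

4.059

E[X] = (4/17)·(-4) + (4/17)·1 + (9/34)·6 + (9/34)·12
     = 69/17 ≈ 4.059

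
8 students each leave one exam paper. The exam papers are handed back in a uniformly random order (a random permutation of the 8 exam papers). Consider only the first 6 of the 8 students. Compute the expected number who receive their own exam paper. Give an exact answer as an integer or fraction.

Let Xᵢ = 1 if person i gets their own exam paper. For each i, P(Xᵢ=1) = 1/8.
By linearity of expectation, E[X₁+…+X_6] = 6·(1/8) = 3/4.

3/4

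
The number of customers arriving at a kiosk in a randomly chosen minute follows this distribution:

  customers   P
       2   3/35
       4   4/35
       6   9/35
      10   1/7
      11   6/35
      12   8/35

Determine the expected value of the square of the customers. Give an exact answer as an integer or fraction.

2778/35

E[X²] = (3/35)·4 + (4/35)·16 + (9/35)·36 + (1/7)·100 + (6/35)·121 + (8/35)·144
     = 2778/35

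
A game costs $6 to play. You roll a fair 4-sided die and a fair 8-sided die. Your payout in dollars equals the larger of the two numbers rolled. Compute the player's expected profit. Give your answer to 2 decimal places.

Distribution of the larger of the two numbers rolled: 1 w.p. 1/32, 2 w.p. 3/32, 3 w.p. 5/32, 4 w.p. 7/32, 5 w.p. 1/8, 6 w.p. 1/8, …
E[payout] = (1/32)·1 + (3/32)·2 + (5/32)·3 + (7/32)·4 + (1/8)·5 + (1/8)·6 + (1/8)·7 + (1/8)·8 = 77/16
Expected profit = 77/16 − 6 = -19/16 ≈ -$1.19

-$1.19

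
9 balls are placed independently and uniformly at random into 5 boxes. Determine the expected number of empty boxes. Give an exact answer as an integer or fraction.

262144/390625

Let Xⱼ=1 if box j is empty. P(Xⱼ=1) = ((5-1)/5)^9 = 262144/1953125.
By linearity, E[#empty] = 5·262144/1953125 = 262144/390625.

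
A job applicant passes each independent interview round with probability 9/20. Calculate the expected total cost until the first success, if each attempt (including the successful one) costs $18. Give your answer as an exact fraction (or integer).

E[#attempts] = 1/p = 20/9; E[cost] = 18·20/9 = 40.

$40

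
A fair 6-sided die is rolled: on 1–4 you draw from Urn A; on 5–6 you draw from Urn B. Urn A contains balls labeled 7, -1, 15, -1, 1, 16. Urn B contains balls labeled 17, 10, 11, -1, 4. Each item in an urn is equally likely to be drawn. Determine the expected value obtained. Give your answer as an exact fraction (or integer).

308/45

E[X | Urn A] = (7 − 1 + 15 − 1 + 1 + 16)/6 = 37/6
E[X | Urn B] = (17 + 10 + 11 − 1 + 4)/5 = 41/5
E[X] = (2/3)·37/6 + (1/3)·41/5 = 308/45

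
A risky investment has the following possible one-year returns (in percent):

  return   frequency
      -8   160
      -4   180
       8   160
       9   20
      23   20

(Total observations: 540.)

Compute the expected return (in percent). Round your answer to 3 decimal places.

Total = 540, so P(return=-8) = 160/540, etc.
E[X] = (8/27)·(-8) + (1/3)·(-4) + (8/27)·8 + (1/27)·9 + (1/27)·23
     = -4/27 ≈ -0.148

-0.148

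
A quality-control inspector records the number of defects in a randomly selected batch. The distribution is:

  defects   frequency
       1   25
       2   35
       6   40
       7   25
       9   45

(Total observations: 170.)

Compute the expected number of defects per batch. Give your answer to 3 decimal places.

Total = 170, so P(defects=1) = 25/170, etc.
E[X] = (5/34)·1 + (7/34)·2 + (4/17)·6 + (5/34)·7 + (9/34)·9
     = 183/34 ≈ 5.382

5.382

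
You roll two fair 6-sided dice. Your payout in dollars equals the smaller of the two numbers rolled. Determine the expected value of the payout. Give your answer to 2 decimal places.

Distribution of the smaller of the two numbers rolled: 1 w.p. 11/36, 2 w.p. 1/4, 3 w.p. 7/36, 4 w.p. 5/36, 5 w.p. 1/12, 6 w.p. 1/36
E[payout] = (11/36)·1 + (1/4)·2 + (7/36)·3 + (5/36)·4 + (1/12)·5 + (1/36)·6 = 91/36
≈ $2.53

$2.53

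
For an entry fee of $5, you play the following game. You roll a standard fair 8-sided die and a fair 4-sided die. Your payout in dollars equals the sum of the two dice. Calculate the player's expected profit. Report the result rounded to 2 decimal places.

$2.00

Distribution of the sum of the two dice: 2 w.p. 1/32, 3 w.p. 1/16, 4 w.p. 3/32, 5 w.p. 1/8, 6 w.p. 1/8, 7 w.p. 1/8, …
E[payout] = (1/32)·2 + (1/16)·3 + (3/32)·4 + (1/8)·5 + (1/8)·6 + (1/8)·7 + (1/8)·8 + (1/8)·9 + (3/32)·10 + (1/16)·11 + (1/32)·12 = 7
Expected profit = 7 − 5 = 2 ≈ $2.00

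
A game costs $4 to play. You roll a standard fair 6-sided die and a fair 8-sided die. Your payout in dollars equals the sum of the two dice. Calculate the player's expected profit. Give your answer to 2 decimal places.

$4.00

Distribution of the sum of the two dice: 2 w.p. 1/48, 3 w.p. 1/24, 4 w.p. 1/16, 5 w.p. 1/12, 6 w.p. 5/48, 7 w.p. 1/8, …
E[payout] = (1/48)·2 + (1/24)·3 + (1/16)·4 + (1/12)·5 + (5/48)·6 + (1/8)·7 + (1/8)·8 + (1/8)·9 + (5/48)·10 + (1/12)·11 + (1/16)·12 + (1/24)·13 + (1/48)·14 = 8
Expected profit = 8 − 4 = 4 ≈ $4.00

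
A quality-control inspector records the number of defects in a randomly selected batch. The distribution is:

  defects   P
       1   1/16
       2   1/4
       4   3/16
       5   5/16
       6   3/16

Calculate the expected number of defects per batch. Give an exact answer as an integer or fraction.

4

E[X] = (1/16)·1 + (1/4)·2 + (3/16)·4 + (5/16)·5 + (3/16)·6
     = 4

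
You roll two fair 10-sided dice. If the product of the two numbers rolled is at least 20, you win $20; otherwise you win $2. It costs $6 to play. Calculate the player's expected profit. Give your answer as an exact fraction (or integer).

161/25 dollars

E[payout] = (21/50)·2 + (29/50)·20 = 311/25
Expected profit = 311/25 − 6 = 161/25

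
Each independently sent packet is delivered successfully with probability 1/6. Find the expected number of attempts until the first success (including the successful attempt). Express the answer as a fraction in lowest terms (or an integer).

For a geometric distribution, E[trials] = 1/p = 1/(1/6) = 6.

6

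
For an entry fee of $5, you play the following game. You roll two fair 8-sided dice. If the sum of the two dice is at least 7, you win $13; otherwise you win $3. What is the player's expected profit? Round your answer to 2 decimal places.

E[payout] = (15/64)·3 + (49/64)·13 = 341/32
Expected profit = 341/32 − 5 = 181/32 ≈ $5.66

$5.66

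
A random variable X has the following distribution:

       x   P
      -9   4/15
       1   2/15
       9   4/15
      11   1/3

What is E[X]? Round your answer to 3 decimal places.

E[X] = (4/15)·(-9) + (2/15)·1 + (4/15)·9 + (1/3)·11
     = 19/5 ≈ 3.800

3.800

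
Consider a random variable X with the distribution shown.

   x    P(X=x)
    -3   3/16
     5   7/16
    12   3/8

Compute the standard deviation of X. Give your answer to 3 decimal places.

E[X] = 49/8, E[X²] = 533/8
Var(X) = E[X²] − (E[X])² = 533/8 − 2401/64 = 1863/64
SD(X) = √(1863/64) ≈ 5.395

5.395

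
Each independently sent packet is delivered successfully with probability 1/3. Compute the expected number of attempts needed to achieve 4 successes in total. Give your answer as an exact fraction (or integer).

12

By linearity (sum of 4 independent geometric waits), E[trials] = 4/p = 4/(1/3) = 12.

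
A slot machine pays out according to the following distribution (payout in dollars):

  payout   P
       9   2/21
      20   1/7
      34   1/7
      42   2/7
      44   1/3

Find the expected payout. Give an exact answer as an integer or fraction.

E[X] = (2/21)·9 + (1/7)·20 + (1/7)·34 + (2/7)·42 + (1/3)·44
     = 740/21

740/21 dollars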